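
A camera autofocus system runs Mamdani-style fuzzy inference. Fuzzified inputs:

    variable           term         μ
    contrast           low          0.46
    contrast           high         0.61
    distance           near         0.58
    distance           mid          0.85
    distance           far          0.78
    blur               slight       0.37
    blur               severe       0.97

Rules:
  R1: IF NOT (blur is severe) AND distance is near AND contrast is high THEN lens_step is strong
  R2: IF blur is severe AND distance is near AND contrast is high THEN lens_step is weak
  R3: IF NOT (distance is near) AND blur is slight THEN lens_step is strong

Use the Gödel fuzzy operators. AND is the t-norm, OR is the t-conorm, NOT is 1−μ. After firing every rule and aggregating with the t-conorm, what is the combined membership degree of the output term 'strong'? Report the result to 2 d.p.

R1: ¬severe=1−0.97=0.03, near=0.58, high=0.61; AND[min(a, b)] → w = 0.03
R2: severe=0.97, near=0.58, high=0.61; AND[min(a, b)] → w = 0.58
R3: ¬near=1−0.58=0.42, slight=0.37; AND[min(a, b)] → w = 0.37
Rules with consequent 'strong': {R1, R3} → strengths 0.03, 0.37
Aggregate via t-conorm [max(a, b)]: 0.37

0.37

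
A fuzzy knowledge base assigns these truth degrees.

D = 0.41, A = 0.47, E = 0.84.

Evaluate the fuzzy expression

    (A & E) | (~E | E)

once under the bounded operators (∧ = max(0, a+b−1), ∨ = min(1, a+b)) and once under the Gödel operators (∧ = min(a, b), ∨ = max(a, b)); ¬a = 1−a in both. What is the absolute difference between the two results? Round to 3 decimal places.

0.160

Under bounded:
  A & E = max(0, a+b−1) on (0.47, 0.84) = 0.31
  ~E = 1 − 0.84 = 0.16
  ~E | E = min(1, a+b) on (0.16, 0.84) = 1.00
  (A & E) | (~E | E) = min(1, a+b) on (0.31, 1.00) = 1.00
  → value = 1.0000
Under Gödel:
  A & E = min(a, b) on (0.47, 0.84) = 0.47
  ~E = 1 − 0.84 = 0.16
  ~E | E = max(a, b) on (0.16, 0.84) = 0.84
  (A & E) | (~E | E) = max(a, b) on (0.47, 0.84) = 0.84
  → value = 0.8400
|1.0000 − 0.8400| = 0.160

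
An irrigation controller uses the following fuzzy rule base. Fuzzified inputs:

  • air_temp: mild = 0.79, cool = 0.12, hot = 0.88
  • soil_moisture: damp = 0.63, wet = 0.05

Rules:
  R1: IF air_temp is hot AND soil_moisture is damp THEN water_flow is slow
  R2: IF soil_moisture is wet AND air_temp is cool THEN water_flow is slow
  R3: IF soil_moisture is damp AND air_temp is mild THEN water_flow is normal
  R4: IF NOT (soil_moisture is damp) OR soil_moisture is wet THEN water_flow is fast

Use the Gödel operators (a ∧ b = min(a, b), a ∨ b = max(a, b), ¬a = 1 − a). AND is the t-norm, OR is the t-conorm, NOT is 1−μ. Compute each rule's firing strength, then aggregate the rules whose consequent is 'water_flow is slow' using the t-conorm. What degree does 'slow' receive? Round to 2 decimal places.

0.63

R1: hot=0.88, damp=0.63; AND[min(a, b)] → w = 0.63
R2: wet=0.05, cool=0.12; AND[min(a, b)] → w = 0.05
R3: damp=0.63, mild=0.79; AND[min(a, b)] → w = 0.63
R4: ¬damp=1−0.63=0.37, wet=0.05; OR[max(a, b)] → w = 0.37
Rules with consequent 'slow': {R1, R2} → strengths 0.63, 0.05
Aggregate via t-conorm [max(a, b)]: 0.63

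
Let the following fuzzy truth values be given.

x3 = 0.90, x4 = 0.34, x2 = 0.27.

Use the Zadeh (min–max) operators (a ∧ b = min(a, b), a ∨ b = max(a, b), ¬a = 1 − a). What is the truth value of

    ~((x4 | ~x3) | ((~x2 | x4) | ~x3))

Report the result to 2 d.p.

~x3 = 1 − 0.90 = 0.10
x4 | ~x3 = max(a, b) on (0.34, 0.10) = 0.34
~x2 = 1 − 0.27 = 0.73
~x2 | x4 = max(a, b) on (0.73, 0.34) = 0.73
~x3 = 1 − 0.90 = 0.10
(~x2 | x4) | ~x3 = max(a, b) on (0.73, 0.10) = 0.73
(x4 | ~x3) | ((~x2 | x4) | ~x3) = max(a, b) on (0.34, 0.73) = 0.73
~((x4 | ~x3) | ((~x2 | x4) | ~x3)) = 1 − 0.73 = 0.27

0.27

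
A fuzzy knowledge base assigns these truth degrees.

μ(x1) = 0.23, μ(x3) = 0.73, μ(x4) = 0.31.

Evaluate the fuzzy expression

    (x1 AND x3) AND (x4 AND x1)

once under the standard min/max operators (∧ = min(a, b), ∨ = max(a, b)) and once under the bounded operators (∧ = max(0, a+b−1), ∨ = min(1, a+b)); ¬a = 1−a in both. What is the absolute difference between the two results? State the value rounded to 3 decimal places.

Under standard min/max:
  x1 AND x3 = min(a, b) on (0.23, 0.73) = 0.23
  x4 AND x1 = min(a, b) on (0.31, 0.23) = 0.23
  (x1 AND x3) AND (x4 AND x1) = min(a, b) on (0.23, 0.23) = 0.23
  → value = 0.2300
Under bounded:
  x1 AND x3 = max(0, a+b−1) on (0.23, 0.73) = 0.00
  x4 AND x1 = max(0, a+b−1) on (0.31, 0.23) = 0.00
  (x1 AND x3) AND (x4 AND x1) = max(0, a+b−1) on (0.00, 0.00) = 0.00
  → value = 0.0000
|0.2300 − 0.0000| = 0.230

0.230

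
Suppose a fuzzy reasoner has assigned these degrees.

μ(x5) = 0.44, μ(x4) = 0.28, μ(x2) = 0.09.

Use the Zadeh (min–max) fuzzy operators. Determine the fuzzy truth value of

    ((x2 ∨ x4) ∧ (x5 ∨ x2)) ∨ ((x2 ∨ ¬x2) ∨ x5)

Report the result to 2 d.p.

x2 ∨ x4 = max(a, b) on (0.09, 0.28) = 0.28
x5 ∨ x2 = max(a, b) on (0.44, 0.09) = 0.44
(x2 ∨ x4) ∧ (x5 ∨ x2) = min(a, b) on (0.28, 0.44) = 0.28
¬x2 = 1 − 0.09 = 0.91
x2 ∨ ¬x2 = max(a, b) on (0.09, 0.91) = 0.91
(x2 ∨ ¬x2) ∨ x5 = max(a, b) on (0.91, 0.44) = 0.91
((x2 ∨ x4) ∧ (x5 ∨ x2)) ∨ ((x2 ∨ ¬x2) ∨ x5) = max(a, b) on (0.28, 0.91) = 0.91

0.91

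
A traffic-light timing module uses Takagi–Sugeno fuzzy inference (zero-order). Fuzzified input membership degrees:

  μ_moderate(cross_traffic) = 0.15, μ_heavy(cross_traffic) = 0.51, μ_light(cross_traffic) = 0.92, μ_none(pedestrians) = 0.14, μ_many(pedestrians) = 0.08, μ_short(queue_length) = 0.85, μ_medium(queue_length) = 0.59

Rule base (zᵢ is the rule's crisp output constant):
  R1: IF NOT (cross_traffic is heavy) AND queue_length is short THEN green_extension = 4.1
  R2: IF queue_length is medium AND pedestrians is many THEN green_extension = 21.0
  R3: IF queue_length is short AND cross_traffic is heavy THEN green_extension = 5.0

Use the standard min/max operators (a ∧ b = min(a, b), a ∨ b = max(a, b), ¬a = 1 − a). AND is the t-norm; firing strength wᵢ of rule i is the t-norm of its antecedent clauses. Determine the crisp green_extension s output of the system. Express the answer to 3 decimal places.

R1 (z=4.1): ¬heavy=1−0.51=0.49, short=0.85; AND[min(a, b)] → w = 0.49
R2 (z=21.0): medium=0.59, many=0.08; AND[min(a, b)] → w = 0.08
R3 (z=5.0): short=0.85, heavy=0.51; AND[min(a, b)] → w = 0.51
Weighted average = (0.49·4.1 + 0.08·21.0 + 0.51·5.0) / (0.49 + 0.08 + 0.51)
  = 6.2390 / 1.0800 = 5.777

5.777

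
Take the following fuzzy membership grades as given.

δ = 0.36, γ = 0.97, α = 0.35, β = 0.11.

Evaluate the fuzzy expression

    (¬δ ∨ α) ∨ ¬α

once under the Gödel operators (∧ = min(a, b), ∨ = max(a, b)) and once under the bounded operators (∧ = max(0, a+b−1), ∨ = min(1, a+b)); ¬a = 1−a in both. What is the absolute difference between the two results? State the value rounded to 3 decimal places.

0.350

Under Gödel:
  ¬δ = 1 − 0.36 = 0.64
  ¬δ ∨ α = max(a, b) on (0.64, 0.35) = 0.64
  ¬α = 1 − 0.35 = 0.65
  (¬δ ∨ α) ∨ ¬α = max(a, b) on (0.64, 0.65) = 0.65
  → value = 0.6500
Under bounded:
  ¬δ = 1 − 0.36 = 0.64
  ¬δ ∨ α = min(1, a+b) on (0.64, 0.35) = 0.99
  ¬α = 1 − 0.35 = 0.65
  (¬δ ∨ α) ∨ ¬α = min(1, a+b) on (0.99, 0.65) = 1.00
  → value = 1.0000
|0.6500 − 1.0000| = 0.350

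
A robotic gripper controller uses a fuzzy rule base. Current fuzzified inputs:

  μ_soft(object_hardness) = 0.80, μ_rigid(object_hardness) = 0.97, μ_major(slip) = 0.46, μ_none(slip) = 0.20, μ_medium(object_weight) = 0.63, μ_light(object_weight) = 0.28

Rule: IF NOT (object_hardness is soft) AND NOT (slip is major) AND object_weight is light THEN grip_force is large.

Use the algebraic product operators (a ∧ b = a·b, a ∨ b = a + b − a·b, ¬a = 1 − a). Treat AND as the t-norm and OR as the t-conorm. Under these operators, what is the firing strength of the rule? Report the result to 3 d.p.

0.030

firing strength: ¬soft=1−0.80=0.20, ¬major=1−0.46=0.54, light=0.28; AND[a·b] → w = 0.0302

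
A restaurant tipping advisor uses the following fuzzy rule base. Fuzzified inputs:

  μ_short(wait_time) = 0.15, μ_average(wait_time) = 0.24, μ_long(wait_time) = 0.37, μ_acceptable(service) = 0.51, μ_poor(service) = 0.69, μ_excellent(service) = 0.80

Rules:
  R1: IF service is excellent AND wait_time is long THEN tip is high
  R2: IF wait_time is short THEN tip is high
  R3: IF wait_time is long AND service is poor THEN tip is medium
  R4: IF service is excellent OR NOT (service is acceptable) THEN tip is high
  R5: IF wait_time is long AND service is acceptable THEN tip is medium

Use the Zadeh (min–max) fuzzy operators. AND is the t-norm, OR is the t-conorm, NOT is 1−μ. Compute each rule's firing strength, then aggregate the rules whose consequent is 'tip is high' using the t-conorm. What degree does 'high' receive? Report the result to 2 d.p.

R1: excellent=0.80, long=0.37; AND[min(a, b)] → w = 0.37
R2: short=0.15 → w = 0.15
R3: long=0.37, poor=0.69; AND[min(a, b)] → w = 0.37
R4: excellent=0.80, ¬acceptable=1−0.51=0.49; OR[max(a, b)] → w = 0.80
R5: long=0.37, acceptable=0.51; AND[min(a, b)] → w = 0.37
Rules with consequent 'high': {R1, R2, R4} → strengths 0.37, 0.15, 0.80
Aggregate via t-conorm [max(a, b)]: 0.80

0.80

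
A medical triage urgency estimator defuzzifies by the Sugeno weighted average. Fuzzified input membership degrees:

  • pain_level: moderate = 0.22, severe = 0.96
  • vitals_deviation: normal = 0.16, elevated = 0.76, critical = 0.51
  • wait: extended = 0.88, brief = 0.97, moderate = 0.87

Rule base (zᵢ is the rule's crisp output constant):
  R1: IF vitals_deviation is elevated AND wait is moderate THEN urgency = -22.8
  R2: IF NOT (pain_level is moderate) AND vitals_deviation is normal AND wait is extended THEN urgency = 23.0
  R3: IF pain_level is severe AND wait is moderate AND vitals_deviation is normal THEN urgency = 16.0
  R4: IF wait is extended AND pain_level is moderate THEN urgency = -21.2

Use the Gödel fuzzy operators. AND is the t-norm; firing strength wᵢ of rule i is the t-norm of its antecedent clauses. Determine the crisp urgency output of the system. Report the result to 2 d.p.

R1 (z=-22.8): elevated=0.76, moderate=0.87; AND[min(a, b)] → w = 0.76
R2 (z=23.0): ¬moderate=1−0.22=0.78, normal=0.16, extended=0.88; AND[min(a, b)] → w = 0.16
R3 (z=16.0): severe=0.96, moderate=0.87, normal=0.16; AND[min(a, b)] → w = 0.16
R4 (z=-21.2): extended=0.88, moderate=0.22; AND[min(a, b)] → w = 0.22
Weighted average = (0.76·-22.8 + 0.16·23.0 + 0.16·16.0 + 0.22·-21.2) / (0.76 + 0.16 + 0.16 + 0.22)
  = -15.7520 / 1.3000 = -12.12

-12.12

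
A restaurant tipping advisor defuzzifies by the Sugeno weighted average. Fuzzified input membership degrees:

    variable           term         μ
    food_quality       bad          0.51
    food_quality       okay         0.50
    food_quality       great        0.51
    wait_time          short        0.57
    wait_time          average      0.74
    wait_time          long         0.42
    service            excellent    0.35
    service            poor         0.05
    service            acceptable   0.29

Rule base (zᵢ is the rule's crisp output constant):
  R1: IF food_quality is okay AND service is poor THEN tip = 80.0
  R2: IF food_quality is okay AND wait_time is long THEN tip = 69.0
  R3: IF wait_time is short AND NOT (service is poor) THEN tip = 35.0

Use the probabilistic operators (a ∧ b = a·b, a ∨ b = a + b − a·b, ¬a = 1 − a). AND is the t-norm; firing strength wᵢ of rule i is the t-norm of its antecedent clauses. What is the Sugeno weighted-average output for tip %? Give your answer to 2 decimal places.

45.64

R1 (z=80.0): okay=0.50, poor=0.05; AND[a·b] → w = 0.0250
R2 (z=69.0): okay=0.50, long=0.42; AND[a·b] → w = 0.2100
R3 (z=35.0): short=0.57, ¬poor=1−0.05=0.95; AND[a·b] → w = 0.5415
Weighted average = (0.0250·80.0 + 0.2100·69.0 + 0.5415·35.0) / (0.0250 + 0.2100 + 0.5415)
  = 35.4425 / 0.7765 = 45.64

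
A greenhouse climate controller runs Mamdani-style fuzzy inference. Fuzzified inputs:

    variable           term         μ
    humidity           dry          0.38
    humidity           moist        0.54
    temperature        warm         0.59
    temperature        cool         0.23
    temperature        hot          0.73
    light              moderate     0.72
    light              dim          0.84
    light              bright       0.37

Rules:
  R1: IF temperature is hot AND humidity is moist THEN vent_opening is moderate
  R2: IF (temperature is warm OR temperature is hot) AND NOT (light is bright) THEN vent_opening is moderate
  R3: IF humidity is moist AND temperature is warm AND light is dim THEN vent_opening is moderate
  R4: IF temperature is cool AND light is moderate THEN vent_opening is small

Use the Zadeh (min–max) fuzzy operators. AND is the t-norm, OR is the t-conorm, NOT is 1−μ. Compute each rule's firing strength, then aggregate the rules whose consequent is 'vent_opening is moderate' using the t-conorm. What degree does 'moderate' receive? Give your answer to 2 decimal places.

0.63

R1: hot=0.73, moist=0.54; AND[min(a, b)] → w = 0.54
R2: (warm=0.59 OR hot=0.73) = 0.73; AND[min(a, b)] with ¬bright=1−0.37=0.63 → w = 0.63
R3: moist=0.54, warm=0.59, dim=0.84; AND[min(a, b)] → w = 0.54
R4: cool=0.23, moderate=0.72; AND[min(a, b)] → w = 0.23
Rules with consequent 'moderate': {R1, R2, R3} → strengths 0.54, 0.63, 0.54
Aggregate via t-conorm [max(a, b)]: 0.63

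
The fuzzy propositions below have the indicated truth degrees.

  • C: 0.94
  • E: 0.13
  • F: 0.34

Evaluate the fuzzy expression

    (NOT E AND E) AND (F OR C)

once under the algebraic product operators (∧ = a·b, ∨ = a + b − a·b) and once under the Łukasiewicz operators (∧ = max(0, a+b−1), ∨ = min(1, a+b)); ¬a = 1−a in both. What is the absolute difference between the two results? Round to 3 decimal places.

0.109

Under algebraic product:
  NOT E = 1 − 0.1300 = 0.8700
  NOT E AND E = a·b on (0.8700, 0.1300) = 0.1131
  F OR C = a + b − a·b on (0.3400, 0.9400) = 0.9604
  (NOT E AND E) AND (F OR C) = a·b on (0.1131, 0.9604) = 0.1086
  → value = 0.1086
Under Łukasiewicz:
  NOT E = 1 − 0.13 = 0.87
  NOT E AND E = max(0, a+b−1) on (0.87, 0.13) = 0.00
  F OR C = min(1, a+b) on (0.34, 0.94) = 1.00
  (NOT E AND E) AND (F OR C) = max(0, a+b−1) on (0.00, 1.00) = 0.00
  → value = 0.0000
|0.1086 − 0.0000| = 0.109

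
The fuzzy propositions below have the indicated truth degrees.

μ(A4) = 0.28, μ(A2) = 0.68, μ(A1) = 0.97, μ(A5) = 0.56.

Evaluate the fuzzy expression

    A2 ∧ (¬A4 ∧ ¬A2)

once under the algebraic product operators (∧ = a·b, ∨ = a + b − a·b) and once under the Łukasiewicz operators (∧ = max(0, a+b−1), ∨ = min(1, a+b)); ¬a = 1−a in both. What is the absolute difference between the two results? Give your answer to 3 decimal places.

Under algebraic product:
  ¬A4 = 1 − 0.2800 = 0.7200
  ¬A2 = 1 − 0.6800 = 0.3200
  ¬A4 ∧ ¬A2 = a·b on (0.7200, 0.3200) = 0.2304
  A2 ∧ (¬A4 ∧ ¬A2) = a·b on (0.6800, 0.2304) = 0.1567
  → value = 0.1567
Under Łukasiewicz:
  ¬A4 = 1 − 0.28 = 0.72
  ¬A2 = 1 − 0.68 = 0.32
  ¬A4 ∧ ¬A2 = max(0, a+b−1) on (0.72, 0.32) = 0.04
  A2 ∧ (¬A4 ∧ ¬A2) = max(0, a+b−1) on (0.68, 0.04) = 0.00
  → value = 0.0000
|0.1567 − 0.0000| = 0.157

0.157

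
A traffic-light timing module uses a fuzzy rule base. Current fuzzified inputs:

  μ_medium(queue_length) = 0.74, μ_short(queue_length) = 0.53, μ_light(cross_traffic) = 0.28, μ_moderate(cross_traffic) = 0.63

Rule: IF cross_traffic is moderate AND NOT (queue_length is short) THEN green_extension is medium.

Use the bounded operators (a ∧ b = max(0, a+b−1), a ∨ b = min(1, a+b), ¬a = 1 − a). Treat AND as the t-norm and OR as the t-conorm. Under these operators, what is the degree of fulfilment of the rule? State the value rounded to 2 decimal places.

firing strength: moderate=0.63, ¬short=1−0.53=0.47; AND[max(0, a+b−1)] → w = 0.10

0.10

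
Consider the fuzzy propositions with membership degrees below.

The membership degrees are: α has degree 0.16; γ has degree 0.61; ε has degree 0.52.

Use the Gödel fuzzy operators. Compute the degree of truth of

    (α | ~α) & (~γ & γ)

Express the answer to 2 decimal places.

~α = 1 − 0.16 = 0.84
α | ~α = max(a, b) on (0.16, 0.84) = 0.84
~γ = 1 − 0.61 = 0.39
~γ & γ = min(a, b) on (0.39, 0.61) = 0.39
(α | ~α) & (~γ & γ) = min(a, b) on (0.84, 0.39) = 0.39

0.39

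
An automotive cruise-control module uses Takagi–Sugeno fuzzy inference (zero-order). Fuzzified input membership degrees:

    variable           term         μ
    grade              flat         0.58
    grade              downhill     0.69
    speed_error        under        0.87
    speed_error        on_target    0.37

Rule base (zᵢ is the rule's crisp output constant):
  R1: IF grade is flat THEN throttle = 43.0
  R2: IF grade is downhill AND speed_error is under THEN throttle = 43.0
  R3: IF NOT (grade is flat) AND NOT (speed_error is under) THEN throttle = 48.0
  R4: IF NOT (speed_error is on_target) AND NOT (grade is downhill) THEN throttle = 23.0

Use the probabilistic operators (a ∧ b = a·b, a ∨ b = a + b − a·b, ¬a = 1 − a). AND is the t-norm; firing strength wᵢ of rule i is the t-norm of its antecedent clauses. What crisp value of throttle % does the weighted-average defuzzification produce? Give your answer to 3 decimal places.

R1 (z=43.0): flat=0.58 → w = 0.5800
R2 (z=43.0): downhill=0.69, under=0.87; AND[a·b] → w = 0.6003
R3 (z=48.0): ¬flat=1−0.58=0.42, ¬under=1−0.87=0.13; AND[a·b] → w = 0.0546
R4 (z=23.0): ¬on_target=1−0.37=0.63, ¬downhill=1−0.69=0.31; AND[a·b] → w = 0.1953
Weighted average = (0.5800·43.0 + 0.6003·43.0 + 0.0546·48.0 + 0.1953·23.0) / (0.5800 + 0.6003 + 0.0546 + 0.1953)
  = 57.8656 / 1.4302 = 40.460

40.460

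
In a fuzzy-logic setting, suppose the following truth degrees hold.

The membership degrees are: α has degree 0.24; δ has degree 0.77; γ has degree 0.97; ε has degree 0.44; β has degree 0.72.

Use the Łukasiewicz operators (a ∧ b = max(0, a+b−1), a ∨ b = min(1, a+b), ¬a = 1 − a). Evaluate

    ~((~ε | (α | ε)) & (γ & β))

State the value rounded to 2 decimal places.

~ε = 1 − 0.44 = 0.56
α | ε = min(1, a+b) on (0.24, 0.44) = 0.68
~ε | (α | ε) = min(1, a+b) on (0.56, 0.68) = 1.00
γ & β = max(0, a+b−1) on (0.97, 0.72) = 0.69
(~ε | (α | ε)) & (γ & β) = max(0, a+b−1) on (1.00, 0.69) = 0.69
~((~ε | (α | ε)) & (γ & β)) = 1 − 0.69 = 0.31

0.31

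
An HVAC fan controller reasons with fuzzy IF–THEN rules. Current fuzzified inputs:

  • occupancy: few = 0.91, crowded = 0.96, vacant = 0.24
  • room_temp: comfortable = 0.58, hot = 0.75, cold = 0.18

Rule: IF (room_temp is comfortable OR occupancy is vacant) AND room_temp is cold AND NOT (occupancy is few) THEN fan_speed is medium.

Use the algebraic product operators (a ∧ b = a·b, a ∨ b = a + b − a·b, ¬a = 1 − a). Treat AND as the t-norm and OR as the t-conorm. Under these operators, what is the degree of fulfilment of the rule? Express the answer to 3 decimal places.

0.011

firing strength: (comfortable=0.58 OR vacant=0.24) = 0.6808; AND[a·b] with cold=0.18, ¬few=1−0.91=0.09 → w = 0.0110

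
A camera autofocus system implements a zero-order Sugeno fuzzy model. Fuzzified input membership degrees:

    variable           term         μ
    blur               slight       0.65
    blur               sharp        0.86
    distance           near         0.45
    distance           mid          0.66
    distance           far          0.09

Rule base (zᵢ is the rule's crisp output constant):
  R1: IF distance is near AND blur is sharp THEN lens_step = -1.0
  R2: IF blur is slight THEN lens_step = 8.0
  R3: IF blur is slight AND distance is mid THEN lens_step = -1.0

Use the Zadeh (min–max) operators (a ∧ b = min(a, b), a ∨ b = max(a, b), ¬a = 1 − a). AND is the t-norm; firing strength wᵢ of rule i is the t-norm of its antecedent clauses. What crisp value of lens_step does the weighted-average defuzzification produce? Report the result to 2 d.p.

2.34

R1 (z=-1.0): near=0.45, sharp=0.86; AND[min(a, b)] → w = 0.45
R2 (z=8.0): slight=0.65 → w = 0.65
R3 (z=-1.0): slight=0.65, mid=0.66; AND[min(a, b)] → w = 0.65
Weighted average = (0.45·-1.0 + 0.65·8.0 + 0.65·-1.0) / (0.45 + 0.65 + 0.65)
  = 4.1000 / 1.7500 = 2.34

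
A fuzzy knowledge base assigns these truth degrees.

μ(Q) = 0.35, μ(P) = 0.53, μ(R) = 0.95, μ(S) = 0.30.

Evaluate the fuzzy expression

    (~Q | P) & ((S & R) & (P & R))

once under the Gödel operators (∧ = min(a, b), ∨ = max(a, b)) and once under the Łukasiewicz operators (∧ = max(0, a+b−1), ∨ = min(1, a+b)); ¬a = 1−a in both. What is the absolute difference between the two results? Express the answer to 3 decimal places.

Under Gödel:
  ~Q = 1 − 0.35 = 0.65
  ~Q | P = max(a, b) on (0.65, 0.53) = 0.65
  S & R = min(a, b) on (0.30, 0.95) = 0.30
  P & R = min(a, b) on (0.53, 0.95) = 0.53
  (S & R) & (P & R) = min(a, b) on (0.30, 0.53) = 0.30
  (~Q | P) & ((S & R) & (P & R)) = min(a, b) on (0.65, 0.30) = 0.30
  → value = 0.3000
Under Łukasiewicz:
  ~Q = 1 − 0.35 = 0.65
  ~Q | P = min(1, a+b) on (0.65, 0.53) = 1.00
  S & R = max(0, a+b−1) on (0.30, 0.95) = 0.25
  P & R = max(0, a+b−1) on (0.53, 0.95) = 0.48
  (S & R) & (P & R) = max(0, a+b−1) on (0.25, 0.48) = 0.00
  (~Q | P) & ((S & R) & (P & R)) = max(0, a+b−1) on (1.00, 0.00) = 0.00
  → value = 0.0000
|0.3000 − 0.0000| = 0.300

0.300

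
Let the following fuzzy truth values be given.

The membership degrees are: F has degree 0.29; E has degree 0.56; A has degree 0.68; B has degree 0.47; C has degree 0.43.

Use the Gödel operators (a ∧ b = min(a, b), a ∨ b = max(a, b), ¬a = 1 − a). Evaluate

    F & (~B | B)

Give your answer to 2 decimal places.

~B = 1 − 0.47 = 0.53
~B | B = max(a, b) on (0.53, 0.47) = 0.53
F & (~B | B) = min(a, b) on (0.29, 0.53) = 0.29

0.29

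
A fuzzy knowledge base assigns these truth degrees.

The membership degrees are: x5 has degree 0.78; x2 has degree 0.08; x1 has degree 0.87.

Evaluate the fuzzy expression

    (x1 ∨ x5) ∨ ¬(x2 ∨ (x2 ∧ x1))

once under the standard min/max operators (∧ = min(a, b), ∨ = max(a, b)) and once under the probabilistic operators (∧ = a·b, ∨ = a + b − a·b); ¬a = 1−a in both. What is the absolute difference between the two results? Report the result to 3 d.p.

0.076

Under standard min/max:
  x1 ∨ x5 = max(a, b) on (0.87, 0.78) = 0.87
  x2 ∧ x1 = min(a, b) on (0.08, 0.87) = 0.08
  x2 ∨ (x2 ∧ x1) = max(a, b) on (0.08, 0.08) = 0.08
  ¬(x2 ∨ (x2 ∧ x1)) = 1 − 0.08 = 0.92
  (x1 ∨ x5) ∨ ¬(x2 ∨ (x2 ∧ x1)) = max(a, b) on (0.87, 0.92) = 0.92
  → value = 0.9200
Under probabilistic:
  x1 ∨ x5 = a + b − a·b on (0.8700, 0.7800) = 0.9714
  x2 ∧ x1 = a·b on (0.0800, 0.8700) = 0.0696
  x2 ∨ (x2 ∧ x1) = a + b − a·b on (0.0800, 0.0696) = 0.1440
  ¬(x2 ∨ (x2 ∧ x1)) = 1 − 0.1440 = 0.8560
  (x1 ∨ x5) ∨ ¬(x2 ∨ (x2 ∧ x1)) = a + b − a·b on (0.9714, 0.8560) = 0.9959
  → value = 0.9959
|0.9200 − 0.9959| = 0.076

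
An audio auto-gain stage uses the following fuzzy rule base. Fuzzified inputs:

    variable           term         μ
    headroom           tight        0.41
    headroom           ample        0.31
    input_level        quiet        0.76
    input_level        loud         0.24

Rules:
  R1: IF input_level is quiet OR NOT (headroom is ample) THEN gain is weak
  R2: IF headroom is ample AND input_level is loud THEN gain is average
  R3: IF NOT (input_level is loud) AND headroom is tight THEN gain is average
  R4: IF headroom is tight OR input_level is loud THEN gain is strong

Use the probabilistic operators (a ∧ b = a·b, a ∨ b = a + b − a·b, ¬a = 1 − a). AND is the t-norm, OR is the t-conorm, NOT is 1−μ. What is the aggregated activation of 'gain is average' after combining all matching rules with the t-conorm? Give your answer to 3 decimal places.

R1: quiet=0.76, ¬ample=1−0.31=0.69; OR[a + b − a·b] → w = 0.9256
R2: ample=0.31, loud=0.24; AND[a·b] → w = 0.0744
R3: ¬loud=1−0.24=0.76, tight=0.41; AND[a·b] → w = 0.3116
R4: tight=0.41, loud=0.24; OR[a + b − a·b] → w = 0.5516
Rules with consequent 'average': {R2, R3} → strengths 0.0744, 0.3116
Aggregate via t-conorm [a + b − a·b]: 0.3628

0.363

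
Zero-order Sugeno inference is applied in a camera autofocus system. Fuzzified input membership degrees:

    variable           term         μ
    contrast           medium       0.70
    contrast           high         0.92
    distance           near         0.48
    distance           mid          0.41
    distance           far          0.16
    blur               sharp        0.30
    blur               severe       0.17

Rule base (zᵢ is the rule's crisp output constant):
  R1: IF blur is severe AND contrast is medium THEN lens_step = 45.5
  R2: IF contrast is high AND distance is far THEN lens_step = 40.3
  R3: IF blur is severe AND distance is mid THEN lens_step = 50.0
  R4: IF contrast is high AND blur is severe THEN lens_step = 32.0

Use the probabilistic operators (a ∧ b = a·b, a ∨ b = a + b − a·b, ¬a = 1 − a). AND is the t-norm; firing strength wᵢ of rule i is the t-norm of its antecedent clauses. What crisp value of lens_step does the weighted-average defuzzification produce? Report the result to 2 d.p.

R1 (z=45.5): severe=0.17, medium=0.70; AND[a·b] → w = 0.1190
R2 (z=40.3): high=0.92, far=0.16; AND[a·b] → w = 0.1472
R3 (z=50.0): severe=0.17, mid=0.41; AND[a·b] → w = 0.0697
R4 (z=32.0): high=0.92, severe=0.17; AND[a·b] → w = 0.1564
Weighted average = (0.1190·45.5 + 0.1472·40.3 + 0.0697·50.0 + 0.1564·32.0) / (0.1190 + 0.1472 + 0.0697 + 0.1564)
  = 19.8365 / 0.4923 = 40.29

40.29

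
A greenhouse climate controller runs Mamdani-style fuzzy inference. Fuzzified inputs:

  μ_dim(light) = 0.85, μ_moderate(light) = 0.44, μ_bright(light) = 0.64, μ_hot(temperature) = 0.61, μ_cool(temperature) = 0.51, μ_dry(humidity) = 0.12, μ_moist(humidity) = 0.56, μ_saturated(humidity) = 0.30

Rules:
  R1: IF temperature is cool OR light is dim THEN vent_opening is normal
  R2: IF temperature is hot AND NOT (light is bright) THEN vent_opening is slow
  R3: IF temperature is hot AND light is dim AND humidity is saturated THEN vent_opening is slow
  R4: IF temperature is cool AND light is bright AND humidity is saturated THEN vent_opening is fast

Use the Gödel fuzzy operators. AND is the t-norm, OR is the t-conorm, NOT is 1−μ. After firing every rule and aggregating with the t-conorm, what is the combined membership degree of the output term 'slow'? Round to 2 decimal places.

R1: cool=0.51, dim=0.85; OR[max(a, b)] → w = 0.85
R2: hot=0.61, ¬bright=1−0.64=0.36; AND[min(a, b)] → w = 0.36
R3: hot=0.61, dim=0.85, saturated=0.30; AND[min(a, b)] → w = 0.30
R4: cool=0.51, bright=0.64, saturated=0.30; AND[min(a, b)] → w = 0.30
Rules with consequent 'slow': {R2, R3} → strengths 0.36, 0.30
Aggregate via t-conorm [max(a, b)]: 0.36

0.36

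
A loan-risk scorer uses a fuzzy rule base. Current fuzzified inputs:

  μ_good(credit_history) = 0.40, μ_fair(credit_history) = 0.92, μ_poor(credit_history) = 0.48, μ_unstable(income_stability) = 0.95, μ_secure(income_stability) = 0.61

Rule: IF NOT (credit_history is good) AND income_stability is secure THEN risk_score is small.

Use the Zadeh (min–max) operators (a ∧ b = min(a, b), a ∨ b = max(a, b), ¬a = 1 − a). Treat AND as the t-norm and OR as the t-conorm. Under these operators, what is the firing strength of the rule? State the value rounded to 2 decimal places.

firing strength: ¬good=1−0.40=0.60, secure=0.61; AND[min(a, b)] → w = 0.60

0.60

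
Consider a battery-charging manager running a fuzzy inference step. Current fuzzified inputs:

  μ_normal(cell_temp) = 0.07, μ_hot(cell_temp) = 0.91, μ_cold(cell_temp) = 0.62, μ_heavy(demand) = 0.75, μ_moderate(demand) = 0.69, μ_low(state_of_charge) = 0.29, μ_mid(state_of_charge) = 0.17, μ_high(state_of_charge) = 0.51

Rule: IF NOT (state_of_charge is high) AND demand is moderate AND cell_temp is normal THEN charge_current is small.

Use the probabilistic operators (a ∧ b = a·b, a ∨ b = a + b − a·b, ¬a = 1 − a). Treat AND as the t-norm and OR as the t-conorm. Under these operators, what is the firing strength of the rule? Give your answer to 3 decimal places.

0.024

firing strength: ¬high=1−0.51=0.49, moderate=0.69, normal=0.07; AND[a·b] → w = 0.0237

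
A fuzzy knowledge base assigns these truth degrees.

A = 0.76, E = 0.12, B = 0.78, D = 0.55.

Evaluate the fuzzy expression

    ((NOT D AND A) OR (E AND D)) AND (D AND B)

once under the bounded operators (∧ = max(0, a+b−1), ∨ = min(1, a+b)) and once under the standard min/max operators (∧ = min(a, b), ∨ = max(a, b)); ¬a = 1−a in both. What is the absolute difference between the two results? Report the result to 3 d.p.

0.450

Under bounded:
  NOT D = 1 − 0.55 = 0.45
  NOT D AND A = max(0, a+b−1) on (0.45, 0.76) = 0.21
  E AND D = max(0, a+b−1) on (0.12, 0.55) = 0.00
  (NOT D AND A) OR (E AND D) = min(1, a+b) on (0.21, 0.00) = 0.21
  D AND B = max(0, a+b−1) on (0.55, 0.78) = 0.33
  ((NOT D AND A) OR (E AND D)) AND (D AND B) = max(0, a+b−1) on (0.21, 0.33) = 0.00
  → value = 0.0000
Under standard min/max:
  NOT D = 1 − 0.55 = 0.45
  NOT D AND A = min(a, b) on (0.45, 0.76) = 0.45
  E AND D = min(a, b) on (0.12, 0.55) = 0.12
  (NOT D AND A) OR (E AND D) = max(a, b) on (0.45, 0.12) = 0.45
  D AND B = min(a, b) on (0.55, 0.78) = 0.55
  ((NOT D AND A) OR (E AND D)) AND (D AND B) = min(a, b) on (0.45, 0.55) = 0.45
  → value = 0.4500
|0.0000 − 0.4500| = 0.450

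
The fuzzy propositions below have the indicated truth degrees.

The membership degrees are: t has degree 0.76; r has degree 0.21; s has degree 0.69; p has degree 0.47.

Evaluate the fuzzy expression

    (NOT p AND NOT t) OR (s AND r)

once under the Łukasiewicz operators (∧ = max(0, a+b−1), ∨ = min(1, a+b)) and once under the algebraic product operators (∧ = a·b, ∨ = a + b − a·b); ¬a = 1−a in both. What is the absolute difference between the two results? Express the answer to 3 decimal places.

0.254

Under Łukasiewicz:
  NOT p = 1 − 0.47 = 0.53
  NOT t = 1 − 0.76 = 0.24
  NOT p AND NOT t = max(0, a+b−1) on (0.53, 0.24) = 0.00
  s AND r = max(0, a+b−1) on (0.69, 0.21) = 0.00
  (NOT p AND NOT t) OR (s AND r) = min(1, a+b) on (0.00, 0.00) = 0.00
  → value = 0.0000
Under algebraic product:
  NOT p = 1 − 0.4700 = 0.5300
  NOT t = 1 − 0.7600 = 0.2400
  NOT p AND NOT t = a·b on (0.5300, 0.2400) = 0.1272
  s AND r = a·b on (0.6900, 0.2100) = 0.1449
  (NOT p AND NOT t) OR (s AND r) = a + b − a·b on (0.1272, 0.1449) = 0.2537
  → value = 0.2537
|0.0000 − 0.2537| = 0.254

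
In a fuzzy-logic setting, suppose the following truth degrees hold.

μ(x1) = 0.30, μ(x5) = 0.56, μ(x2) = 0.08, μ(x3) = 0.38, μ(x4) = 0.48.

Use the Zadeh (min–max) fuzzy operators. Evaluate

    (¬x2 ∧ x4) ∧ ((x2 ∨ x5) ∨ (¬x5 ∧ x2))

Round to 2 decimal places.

0.48

¬x2 = 1 − 0.08 = 0.92
¬x2 ∧ x4 = min(a, b) on (0.92, 0.48) = 0.48
x2 ∨ x5 = max(a, b) on (0.08, 0.56) = 0.56
¬x5 = 1 − 0.56 = 0.44
¬x5 ∧ x2 = min(a, b) on (0.44, 0.08) = 0.08
(x2 ∨ x5) ∨ (¬x5 ∧ x2) = max(a, b) on (0.56, 0.08) = 0.56
(¬x2 ∧ x4) ∧ ((x2 ∨ x5) ∨ (¬x5 ∧ x2)) = min(a, b) on (0.48, 0.56) = 0.48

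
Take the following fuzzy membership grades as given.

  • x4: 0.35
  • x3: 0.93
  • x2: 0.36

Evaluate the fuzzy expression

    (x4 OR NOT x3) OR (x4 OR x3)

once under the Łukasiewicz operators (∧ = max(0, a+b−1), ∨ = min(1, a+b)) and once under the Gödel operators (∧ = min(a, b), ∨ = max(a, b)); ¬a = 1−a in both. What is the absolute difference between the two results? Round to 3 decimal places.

Under Łukasiewicz:
  NOT x3 = 1 − 0.93 = 0.07
  x4 OR NOT x3 = min(1, a+b) on (0.35, 0.07) = 0.42
  x4 OR x3 = min(1, a+b) on (0.35, 0.93) = 1.00
  (x4 OR NOT x3) OR (x4 OR x3) = min(1, a+b) on (0.42, 1.00) = 1.00
  → value = 1.0000
Under Gödel:
  NOT x3 = 1 − 0.93 = 0.07
  x4 OR NOT x3 = max(a, b) on (0.35, 0.07) = 0.35
  x4 OR x3 = max(a, b) on (0.35, 0.93) = 0.93
  (x4 OR NOT x3) OR (x4 OR x3) = max(a, b) on (0.35, 0.93) = 0.93
  → value = 0.9300
|1.0000 − 0.9300| = 0.070

0.070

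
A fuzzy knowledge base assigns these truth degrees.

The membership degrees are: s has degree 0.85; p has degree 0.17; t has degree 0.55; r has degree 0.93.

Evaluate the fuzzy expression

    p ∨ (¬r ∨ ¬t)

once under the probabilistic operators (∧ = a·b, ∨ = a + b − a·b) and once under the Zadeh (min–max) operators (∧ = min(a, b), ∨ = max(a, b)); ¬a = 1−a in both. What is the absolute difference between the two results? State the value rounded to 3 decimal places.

0.125

Under probabilistic:
  ¬r = 1 − 0.9300 = 0.0700
  ¬t = 1 − 0.5500 = 0.4500
  ¬r ∨ ¬t = a + b − a·b on (0.0700, 0.4500) = 0.4885
  p ∨ (¬r ∨ ¬t) = a + b − a·b on (0.1700, 0.4885) = 0.5755
  → value = 0.5755
Under Zadeh (min–max):
  ¬r = 1 − 0.93 = 0.07
  ¬t = 1 − 0.55 = 0.45
  ¬r ∨ ¬t = max(a, b) on (0.07, 0.45) = 0.45
  p ∨ (¬r ∨ ¬t) = max(a, b) on (0.17, 0.45) = 0.45
  → value = 0.4500
|0.5755 − 0.4500| = 0.125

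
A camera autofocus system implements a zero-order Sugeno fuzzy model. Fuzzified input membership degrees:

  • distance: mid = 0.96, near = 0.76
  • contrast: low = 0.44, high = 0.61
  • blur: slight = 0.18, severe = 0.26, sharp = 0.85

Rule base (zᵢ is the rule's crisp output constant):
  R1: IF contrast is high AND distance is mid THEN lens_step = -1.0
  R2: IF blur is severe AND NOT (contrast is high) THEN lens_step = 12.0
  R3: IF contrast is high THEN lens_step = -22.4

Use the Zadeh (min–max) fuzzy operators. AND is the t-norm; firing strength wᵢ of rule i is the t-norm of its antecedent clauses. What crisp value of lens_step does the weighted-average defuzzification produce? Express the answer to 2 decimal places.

R1 (z=-1.0): high=0.61, mid=0.96; AND[min(a, b)] → w = 0.61
R2 (z=12.0): severe=0.26, ¬high=1−0.61=0.39; AND[min(a, b)] → w = 0.26
R3 (z=-22.4): high=0.61 → w = 0.61
Weighted average = (0.61·-1.0 + 0.26·12.0 + 0.61·-22.4) / (0.61 + 0.26 + 0.61)
  = -11.1540 / 1.4800 = -7.54

-7.54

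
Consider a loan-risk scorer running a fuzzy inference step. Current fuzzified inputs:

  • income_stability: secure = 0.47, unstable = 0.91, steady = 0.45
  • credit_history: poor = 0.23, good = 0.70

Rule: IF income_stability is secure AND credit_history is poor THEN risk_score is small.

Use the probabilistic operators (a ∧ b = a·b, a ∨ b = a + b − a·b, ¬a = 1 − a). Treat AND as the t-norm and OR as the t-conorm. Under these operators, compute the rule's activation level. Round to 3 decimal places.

firing strength: secure=0.47, poor=0.23; AND[a·b] → w = 0.1081

0.108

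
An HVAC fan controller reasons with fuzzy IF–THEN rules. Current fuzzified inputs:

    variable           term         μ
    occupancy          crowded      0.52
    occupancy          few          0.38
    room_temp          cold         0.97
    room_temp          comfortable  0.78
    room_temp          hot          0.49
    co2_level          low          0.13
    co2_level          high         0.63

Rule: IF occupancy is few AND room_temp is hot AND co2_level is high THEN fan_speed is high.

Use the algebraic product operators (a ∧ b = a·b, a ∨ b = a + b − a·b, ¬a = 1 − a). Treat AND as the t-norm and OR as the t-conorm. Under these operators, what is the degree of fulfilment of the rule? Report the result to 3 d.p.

firing strength: few=0.38, hot=0.49, high=0.63; AND[a·b] → w = 0.1173

0.117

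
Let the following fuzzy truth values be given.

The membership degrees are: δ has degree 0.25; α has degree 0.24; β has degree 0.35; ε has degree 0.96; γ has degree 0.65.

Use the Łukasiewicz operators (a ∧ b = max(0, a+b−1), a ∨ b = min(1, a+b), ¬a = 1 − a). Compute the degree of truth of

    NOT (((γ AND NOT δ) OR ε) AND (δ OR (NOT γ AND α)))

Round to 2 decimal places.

NOT δ = 1 − 0.25 = 0.75
γ AND NOT δ = max(0, a+b−1) on (0.65, 0.75) = 0.40
(γ AND NOT δ) OR ε = min(1, a+b) on (0.40, 0.96) = 1.00
NOT γ = 1 − 0.65 = 0.35
NOT γ AND α = max(0, a+b−1) on (0.35, 0.24) = 0.00
δ OR (NOT γ AND α) = min(1, a+b) on (0.25, 0.00) = 0.25
((γ AND NOT δ) OR ε) AND (δ OR (NOT γ AND α)) = max(0, a+b−1) on (1.00, 0.25) = 0.25
NOT (((γ AND NOT δ) OR ε) AND (δ OR (NOT γ AND α))) = 1 − 0.25 = 0.75

0.75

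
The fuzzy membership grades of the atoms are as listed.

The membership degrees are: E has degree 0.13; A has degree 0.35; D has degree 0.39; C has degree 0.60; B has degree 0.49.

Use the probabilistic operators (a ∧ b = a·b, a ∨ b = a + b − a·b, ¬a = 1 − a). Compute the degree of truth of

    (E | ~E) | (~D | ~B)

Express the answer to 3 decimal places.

~E = 1 − 0.1300 = 0.8700
E | ~E = a + b − a·b on (0.1300, 0.8700) = 0.8869
~D = 1 − 0.3900 = 0.6100
~B = 1 − 0.4900 = 0.5100
~D | ~B = a + b − a·b on (0.6100, 0.5100) = 0.8089
(E | ~E) | (~D | ~B) = a + b − a·b on (0.8869, 0.8089) = 0.9784

0.978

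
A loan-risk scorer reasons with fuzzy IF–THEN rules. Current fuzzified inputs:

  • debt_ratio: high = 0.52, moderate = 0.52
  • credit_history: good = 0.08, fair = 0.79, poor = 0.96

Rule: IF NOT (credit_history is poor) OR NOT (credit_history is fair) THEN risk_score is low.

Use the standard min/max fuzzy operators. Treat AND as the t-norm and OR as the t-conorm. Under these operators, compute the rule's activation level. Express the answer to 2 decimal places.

0.21

firing strength: ¬poor=1−0.96=0.04, ¬fair=1−0.79=0.21; OR[max(a, b)] → w = 0.21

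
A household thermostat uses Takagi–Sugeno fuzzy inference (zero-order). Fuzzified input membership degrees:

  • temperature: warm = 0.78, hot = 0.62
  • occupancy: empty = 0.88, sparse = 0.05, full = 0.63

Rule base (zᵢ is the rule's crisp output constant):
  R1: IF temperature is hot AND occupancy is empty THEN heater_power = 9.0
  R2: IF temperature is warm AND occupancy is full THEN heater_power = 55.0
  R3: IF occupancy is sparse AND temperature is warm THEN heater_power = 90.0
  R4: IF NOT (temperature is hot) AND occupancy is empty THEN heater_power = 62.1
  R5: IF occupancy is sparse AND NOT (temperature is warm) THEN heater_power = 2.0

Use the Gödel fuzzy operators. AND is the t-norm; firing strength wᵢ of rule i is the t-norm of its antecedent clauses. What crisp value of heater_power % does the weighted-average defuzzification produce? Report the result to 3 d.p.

R1 (z=9.0): hot=0.62, empty=0.88; AND[min(a, b)] → w = 0.62
R2 (z=55.0): warm=0.78, full=0.63; AND[min(a, b)] → w = 0.63
R3 (z=90.0): sparse=0.05, warm=0.78; AND[min(a, b)] → w = 0.05
R4 (z=62.1): ¬hot=1−0.62=0.38, empty=0.88; AND[min(a, b)] → w = 0.38
R5 (z=2.0): sparse=0.05, ¬warm=1−0.78=0.22; AND[min(a, b)] → w = 0.05
Weighted average = (0.62·9.0 + 0.63·55.0 + 0.05·90.0 + 0.38·62.1 + 0.05·2.0) / (0.62 + 0.63 + 0.05 + 0.38 + 0.05)
  = 68.4280 / 1.7300 = 39.554

39.554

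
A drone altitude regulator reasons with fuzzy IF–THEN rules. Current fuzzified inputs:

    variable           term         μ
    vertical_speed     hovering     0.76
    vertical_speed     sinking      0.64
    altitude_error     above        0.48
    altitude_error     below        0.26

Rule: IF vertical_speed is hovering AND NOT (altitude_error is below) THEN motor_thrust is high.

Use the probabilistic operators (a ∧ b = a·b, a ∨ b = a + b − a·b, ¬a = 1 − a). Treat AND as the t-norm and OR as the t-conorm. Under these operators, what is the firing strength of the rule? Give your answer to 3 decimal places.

0.562

firing strength: hovering=0.76, ¬below=1−0.26=0.74; AND[a·b] → w = 0.5624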